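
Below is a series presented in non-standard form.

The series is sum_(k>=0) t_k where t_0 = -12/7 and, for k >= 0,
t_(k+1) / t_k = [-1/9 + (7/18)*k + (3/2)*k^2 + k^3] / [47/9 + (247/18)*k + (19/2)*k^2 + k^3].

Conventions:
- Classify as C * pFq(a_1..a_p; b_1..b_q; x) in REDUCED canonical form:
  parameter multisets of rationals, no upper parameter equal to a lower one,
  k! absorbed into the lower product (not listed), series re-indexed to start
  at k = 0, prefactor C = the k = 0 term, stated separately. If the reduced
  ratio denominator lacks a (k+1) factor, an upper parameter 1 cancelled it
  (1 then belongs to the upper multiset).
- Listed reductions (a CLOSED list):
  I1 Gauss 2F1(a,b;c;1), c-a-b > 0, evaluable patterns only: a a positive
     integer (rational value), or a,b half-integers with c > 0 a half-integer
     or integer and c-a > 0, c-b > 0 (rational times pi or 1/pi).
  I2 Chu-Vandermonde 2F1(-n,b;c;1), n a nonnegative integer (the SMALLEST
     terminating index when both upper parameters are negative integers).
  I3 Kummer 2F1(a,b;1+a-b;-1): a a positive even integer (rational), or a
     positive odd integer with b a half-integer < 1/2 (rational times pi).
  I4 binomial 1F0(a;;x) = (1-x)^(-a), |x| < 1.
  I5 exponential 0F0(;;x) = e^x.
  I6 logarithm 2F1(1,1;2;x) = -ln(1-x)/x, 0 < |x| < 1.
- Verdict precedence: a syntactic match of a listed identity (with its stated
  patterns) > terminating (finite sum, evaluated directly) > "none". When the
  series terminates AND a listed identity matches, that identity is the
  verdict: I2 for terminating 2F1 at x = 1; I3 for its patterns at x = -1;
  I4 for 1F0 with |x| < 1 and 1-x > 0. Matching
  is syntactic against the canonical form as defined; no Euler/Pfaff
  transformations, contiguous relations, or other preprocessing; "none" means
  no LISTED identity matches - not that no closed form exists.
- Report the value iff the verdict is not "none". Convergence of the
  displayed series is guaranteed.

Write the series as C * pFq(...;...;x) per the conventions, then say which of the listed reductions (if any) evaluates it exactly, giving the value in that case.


Classification (C = -12/7): 2F1 with upper {-1/6, 1}, lower {47/6}, argument x = 1. Verdict: Gauss's theorem (I1) applies (x = 1: the Gamma ratio telescopes since c-a-b = 7 > 0 and a = 1 in Z>0). Its exact value is -82/49.

First insight: t_0 = -12/7 here, and factor the ratio over Q (C = -12/7, x = 1): negated roots = parameters.
Step ratio: r(k) = 1 * (k-1/6) (k+1) / [(k+47/6) (k+1)] ; factor over Q: parameters, x = 1, and C = -12/7.


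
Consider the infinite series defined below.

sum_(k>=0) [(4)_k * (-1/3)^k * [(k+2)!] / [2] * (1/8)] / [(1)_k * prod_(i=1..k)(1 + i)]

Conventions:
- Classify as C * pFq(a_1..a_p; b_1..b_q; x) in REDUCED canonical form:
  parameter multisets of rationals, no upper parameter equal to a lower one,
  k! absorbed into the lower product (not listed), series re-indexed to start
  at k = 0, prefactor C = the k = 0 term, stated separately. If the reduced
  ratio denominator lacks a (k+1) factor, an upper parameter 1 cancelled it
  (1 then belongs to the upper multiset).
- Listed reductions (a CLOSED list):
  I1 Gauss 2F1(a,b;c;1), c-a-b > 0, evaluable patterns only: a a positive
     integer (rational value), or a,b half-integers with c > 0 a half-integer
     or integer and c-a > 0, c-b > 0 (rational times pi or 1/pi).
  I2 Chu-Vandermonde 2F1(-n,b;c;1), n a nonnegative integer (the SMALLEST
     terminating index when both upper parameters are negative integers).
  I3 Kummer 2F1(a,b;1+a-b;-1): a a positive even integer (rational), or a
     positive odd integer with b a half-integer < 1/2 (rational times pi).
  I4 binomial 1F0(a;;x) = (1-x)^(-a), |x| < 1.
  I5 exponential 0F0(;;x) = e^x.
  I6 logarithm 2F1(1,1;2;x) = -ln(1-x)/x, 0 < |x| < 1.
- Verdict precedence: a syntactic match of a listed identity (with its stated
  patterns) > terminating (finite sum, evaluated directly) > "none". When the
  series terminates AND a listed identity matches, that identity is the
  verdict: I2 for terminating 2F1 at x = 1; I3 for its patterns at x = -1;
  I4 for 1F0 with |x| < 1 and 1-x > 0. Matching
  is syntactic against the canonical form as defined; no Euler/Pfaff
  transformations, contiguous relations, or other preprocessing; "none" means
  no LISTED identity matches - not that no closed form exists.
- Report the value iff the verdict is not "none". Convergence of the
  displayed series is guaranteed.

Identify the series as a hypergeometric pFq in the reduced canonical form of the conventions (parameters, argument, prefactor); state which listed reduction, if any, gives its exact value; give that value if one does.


Prefactor 1/8, argument -1/3: 2F1 with upper {3, 4} over lower {2}. Verdict: none. A 2F1 with upper {3, 4} fits none of I1-I6 at x = -1/3; the sum runs forever.

Structural cue: x = (-1/3) and (1)_k (C = 1/8, x = -1/3) is k! itself.
Consecutive-term ratio: r(k) = (-1/3) * (k+3) (k+4) / [(k+2) (k+1)] - poly over poly, x = (-1/3) from leading terms; C = 1/8 at k = 0.


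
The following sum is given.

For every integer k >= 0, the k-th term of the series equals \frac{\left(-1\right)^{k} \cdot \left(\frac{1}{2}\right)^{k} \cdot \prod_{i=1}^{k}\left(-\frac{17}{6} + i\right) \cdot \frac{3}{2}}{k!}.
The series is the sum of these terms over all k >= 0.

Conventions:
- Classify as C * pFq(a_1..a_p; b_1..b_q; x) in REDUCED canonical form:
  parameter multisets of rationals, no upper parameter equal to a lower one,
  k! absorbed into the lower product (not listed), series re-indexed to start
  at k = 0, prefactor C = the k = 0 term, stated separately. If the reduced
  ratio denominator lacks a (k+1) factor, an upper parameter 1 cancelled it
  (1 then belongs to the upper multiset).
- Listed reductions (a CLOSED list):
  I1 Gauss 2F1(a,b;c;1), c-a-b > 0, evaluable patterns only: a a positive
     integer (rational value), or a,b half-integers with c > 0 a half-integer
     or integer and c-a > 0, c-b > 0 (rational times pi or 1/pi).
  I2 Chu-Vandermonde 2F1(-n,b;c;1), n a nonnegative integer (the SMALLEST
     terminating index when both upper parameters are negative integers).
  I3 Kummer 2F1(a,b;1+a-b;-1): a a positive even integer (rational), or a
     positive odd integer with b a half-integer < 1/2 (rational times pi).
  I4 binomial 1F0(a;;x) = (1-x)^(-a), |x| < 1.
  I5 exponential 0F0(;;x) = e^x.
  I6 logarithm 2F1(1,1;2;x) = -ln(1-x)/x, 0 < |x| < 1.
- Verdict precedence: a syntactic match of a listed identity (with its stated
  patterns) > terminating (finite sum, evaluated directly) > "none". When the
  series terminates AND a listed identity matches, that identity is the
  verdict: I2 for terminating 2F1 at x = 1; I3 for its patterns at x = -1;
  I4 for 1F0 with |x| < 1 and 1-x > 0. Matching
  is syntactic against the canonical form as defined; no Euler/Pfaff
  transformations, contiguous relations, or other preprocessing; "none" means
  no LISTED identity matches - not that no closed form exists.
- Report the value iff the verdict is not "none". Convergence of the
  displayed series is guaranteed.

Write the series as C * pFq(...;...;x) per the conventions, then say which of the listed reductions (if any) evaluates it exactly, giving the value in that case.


This is \frac{3}{2} * 1F0(-\frac{11}{6}; -; -\frac{1}{2}) in reduced canonical form. Verdict: the binomial series (I4) fires (the 1F0 binomial series: exponent 11/6, x = -\frac{1}{2}). Hence: \frac{3}{2} \cdot \left(\frac{3}{2}\right)^{\frac{11}{6}}.

First insight: with t_0 = \frac{3}{2}, the running product (C = 3/2, x = -1/2) telescopes to a rising factorial.
Term ratio: r(k) = -\frac{1}{2} * (k-\frac{11}{6}) / [(k+1)] - rational in k, leading ratio -\frac{1}{2}; with t_0 = \frac{3}{2}, classification follows.


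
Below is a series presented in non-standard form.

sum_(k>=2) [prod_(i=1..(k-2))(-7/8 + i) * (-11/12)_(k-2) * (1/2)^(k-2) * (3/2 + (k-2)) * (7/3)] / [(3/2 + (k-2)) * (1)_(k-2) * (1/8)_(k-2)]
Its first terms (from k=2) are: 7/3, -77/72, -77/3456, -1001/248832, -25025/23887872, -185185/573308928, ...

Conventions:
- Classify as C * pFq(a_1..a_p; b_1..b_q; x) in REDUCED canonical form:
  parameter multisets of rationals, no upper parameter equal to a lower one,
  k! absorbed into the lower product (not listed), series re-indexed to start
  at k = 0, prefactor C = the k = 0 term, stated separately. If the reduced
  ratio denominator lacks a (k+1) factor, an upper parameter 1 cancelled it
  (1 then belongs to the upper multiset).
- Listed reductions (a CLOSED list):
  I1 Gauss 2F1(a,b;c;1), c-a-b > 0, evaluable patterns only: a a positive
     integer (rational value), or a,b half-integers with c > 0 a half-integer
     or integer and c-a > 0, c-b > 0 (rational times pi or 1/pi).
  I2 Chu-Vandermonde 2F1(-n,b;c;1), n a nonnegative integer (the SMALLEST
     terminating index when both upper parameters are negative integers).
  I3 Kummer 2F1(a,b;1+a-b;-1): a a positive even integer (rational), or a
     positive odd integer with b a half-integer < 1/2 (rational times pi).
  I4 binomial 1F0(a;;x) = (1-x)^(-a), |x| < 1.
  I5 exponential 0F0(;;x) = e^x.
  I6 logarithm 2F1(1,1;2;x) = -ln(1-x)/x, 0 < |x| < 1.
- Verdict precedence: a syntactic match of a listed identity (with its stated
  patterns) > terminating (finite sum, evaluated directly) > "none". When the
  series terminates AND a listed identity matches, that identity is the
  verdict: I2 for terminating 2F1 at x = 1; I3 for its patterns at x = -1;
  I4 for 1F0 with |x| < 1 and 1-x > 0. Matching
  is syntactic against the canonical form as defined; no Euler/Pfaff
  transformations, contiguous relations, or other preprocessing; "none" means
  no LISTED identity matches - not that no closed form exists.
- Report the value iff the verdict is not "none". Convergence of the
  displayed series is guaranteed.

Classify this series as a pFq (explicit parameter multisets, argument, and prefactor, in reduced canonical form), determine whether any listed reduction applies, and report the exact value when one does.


Classification (C = 7/3): 1F0 with upper {-11/12}, lower {-}, argument x = 1/2. Verdict at x = 1/2: the I4 binomial reduction matches (the 1F0 binomial series: exponent 11/12, x = 1/2). Hence: (7/3) * (1/2)^(11/12).

The tell: from the first term 7/3: the parameter 1/8 appears in both the upper and lower lists and cancels (alongside the other common factor).
Adjacent-term ratio: r(k) = (1/2) * (k-11/12) / [(k+1)] - rational in k. x = (1/2); t_0 = 7/3; negate the roots.


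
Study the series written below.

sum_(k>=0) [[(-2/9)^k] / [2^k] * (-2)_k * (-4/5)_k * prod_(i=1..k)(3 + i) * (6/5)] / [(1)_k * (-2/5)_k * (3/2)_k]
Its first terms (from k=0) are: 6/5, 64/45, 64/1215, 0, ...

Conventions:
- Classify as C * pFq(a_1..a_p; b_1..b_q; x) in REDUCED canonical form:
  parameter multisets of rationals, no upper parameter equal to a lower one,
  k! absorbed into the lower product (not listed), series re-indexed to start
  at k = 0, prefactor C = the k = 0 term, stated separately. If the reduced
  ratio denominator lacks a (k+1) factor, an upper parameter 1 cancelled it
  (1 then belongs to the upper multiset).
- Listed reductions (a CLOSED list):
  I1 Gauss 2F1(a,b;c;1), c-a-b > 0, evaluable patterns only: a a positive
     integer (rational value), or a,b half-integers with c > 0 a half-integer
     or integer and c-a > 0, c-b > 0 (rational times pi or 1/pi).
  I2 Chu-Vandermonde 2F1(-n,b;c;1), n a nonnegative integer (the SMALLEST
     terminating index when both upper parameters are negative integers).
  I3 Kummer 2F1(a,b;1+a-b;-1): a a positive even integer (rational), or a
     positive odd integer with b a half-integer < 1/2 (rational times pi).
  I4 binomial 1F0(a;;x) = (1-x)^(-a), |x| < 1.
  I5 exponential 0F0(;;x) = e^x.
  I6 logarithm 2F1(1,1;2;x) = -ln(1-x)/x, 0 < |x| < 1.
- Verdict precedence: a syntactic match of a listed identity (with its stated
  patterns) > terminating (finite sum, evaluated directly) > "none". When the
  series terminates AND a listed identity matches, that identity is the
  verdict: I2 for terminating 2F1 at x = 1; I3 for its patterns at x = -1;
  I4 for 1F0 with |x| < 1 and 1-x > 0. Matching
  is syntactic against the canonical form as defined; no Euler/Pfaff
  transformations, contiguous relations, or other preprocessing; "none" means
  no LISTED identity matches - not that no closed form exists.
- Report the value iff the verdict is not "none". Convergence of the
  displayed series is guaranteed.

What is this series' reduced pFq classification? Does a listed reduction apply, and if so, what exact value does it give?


Reduced: x = -1/9, 3F2, upper = {-2, -4/5, 4}, lower = {-2/5, 3/2}, C = 6/5. Verdict: terminating (-2 upstairs). 3 nonzero terms in all; added directly. Its exact value is 650/243.

The tell: from the first term 6/5: (1)_k (C = 6/5) is k! itself.
Consecutive-term ratio: r(k) = (-1/9) * (k-2) (k-4/5) (k+4) / [(k-2/5) (k+3/2) (k+1)] - rational; roots negated = parameters, x = (-1/9), C = 6/5.


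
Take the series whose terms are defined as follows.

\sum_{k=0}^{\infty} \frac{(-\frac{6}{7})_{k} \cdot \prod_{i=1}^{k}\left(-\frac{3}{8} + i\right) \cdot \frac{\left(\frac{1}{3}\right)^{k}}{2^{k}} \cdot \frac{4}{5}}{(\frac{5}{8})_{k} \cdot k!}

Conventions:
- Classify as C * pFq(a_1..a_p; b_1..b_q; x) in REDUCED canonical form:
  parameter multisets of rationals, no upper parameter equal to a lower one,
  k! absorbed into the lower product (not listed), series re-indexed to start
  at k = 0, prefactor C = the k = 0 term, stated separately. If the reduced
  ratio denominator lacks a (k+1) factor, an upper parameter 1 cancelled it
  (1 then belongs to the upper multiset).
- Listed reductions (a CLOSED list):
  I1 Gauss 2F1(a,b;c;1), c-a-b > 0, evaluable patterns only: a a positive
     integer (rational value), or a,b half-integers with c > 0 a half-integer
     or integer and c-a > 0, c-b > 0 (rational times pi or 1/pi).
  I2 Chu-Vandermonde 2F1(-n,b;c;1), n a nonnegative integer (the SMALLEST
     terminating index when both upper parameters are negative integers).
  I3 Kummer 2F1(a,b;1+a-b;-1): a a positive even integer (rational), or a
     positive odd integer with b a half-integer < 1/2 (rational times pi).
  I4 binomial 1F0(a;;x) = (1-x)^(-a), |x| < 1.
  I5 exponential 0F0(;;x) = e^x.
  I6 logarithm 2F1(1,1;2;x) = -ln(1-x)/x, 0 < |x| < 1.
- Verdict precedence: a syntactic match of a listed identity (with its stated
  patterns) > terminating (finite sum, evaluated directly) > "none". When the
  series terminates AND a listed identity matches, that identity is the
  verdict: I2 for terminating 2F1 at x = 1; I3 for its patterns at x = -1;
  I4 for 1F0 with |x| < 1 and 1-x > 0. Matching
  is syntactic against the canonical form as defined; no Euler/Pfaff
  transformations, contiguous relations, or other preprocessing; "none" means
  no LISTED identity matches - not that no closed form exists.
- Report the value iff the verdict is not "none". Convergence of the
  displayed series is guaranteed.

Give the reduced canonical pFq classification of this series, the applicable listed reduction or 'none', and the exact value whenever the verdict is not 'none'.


Canonical form: C = \frac{4}{5} times 1F0 with upper {-\frac{6}{7}}, lower {-}, x = \frac{1}{6}. Verdict (x = \frac{1}{6}): the binomial series (I4) applies (the 1F0 binomial series: exponent 6/7, x = \frac{1}{6}). Hence: \frac{4}{5} \cdot \left(\frac{5}{6}\right)^{\frac{6}{7}}.

Key step: x = \frac{1}{6} and the parameter 5/8 appears in both the upper and lower lists and cancels.
Adjacent-term ratio: r(k) = \frac{1}{6} * (k-\frac{6}{7}) / [(k+1)] - rational in k, leading ratio \frac{1}{6}; with t_0 = \frac{4}{5}, classification follows.


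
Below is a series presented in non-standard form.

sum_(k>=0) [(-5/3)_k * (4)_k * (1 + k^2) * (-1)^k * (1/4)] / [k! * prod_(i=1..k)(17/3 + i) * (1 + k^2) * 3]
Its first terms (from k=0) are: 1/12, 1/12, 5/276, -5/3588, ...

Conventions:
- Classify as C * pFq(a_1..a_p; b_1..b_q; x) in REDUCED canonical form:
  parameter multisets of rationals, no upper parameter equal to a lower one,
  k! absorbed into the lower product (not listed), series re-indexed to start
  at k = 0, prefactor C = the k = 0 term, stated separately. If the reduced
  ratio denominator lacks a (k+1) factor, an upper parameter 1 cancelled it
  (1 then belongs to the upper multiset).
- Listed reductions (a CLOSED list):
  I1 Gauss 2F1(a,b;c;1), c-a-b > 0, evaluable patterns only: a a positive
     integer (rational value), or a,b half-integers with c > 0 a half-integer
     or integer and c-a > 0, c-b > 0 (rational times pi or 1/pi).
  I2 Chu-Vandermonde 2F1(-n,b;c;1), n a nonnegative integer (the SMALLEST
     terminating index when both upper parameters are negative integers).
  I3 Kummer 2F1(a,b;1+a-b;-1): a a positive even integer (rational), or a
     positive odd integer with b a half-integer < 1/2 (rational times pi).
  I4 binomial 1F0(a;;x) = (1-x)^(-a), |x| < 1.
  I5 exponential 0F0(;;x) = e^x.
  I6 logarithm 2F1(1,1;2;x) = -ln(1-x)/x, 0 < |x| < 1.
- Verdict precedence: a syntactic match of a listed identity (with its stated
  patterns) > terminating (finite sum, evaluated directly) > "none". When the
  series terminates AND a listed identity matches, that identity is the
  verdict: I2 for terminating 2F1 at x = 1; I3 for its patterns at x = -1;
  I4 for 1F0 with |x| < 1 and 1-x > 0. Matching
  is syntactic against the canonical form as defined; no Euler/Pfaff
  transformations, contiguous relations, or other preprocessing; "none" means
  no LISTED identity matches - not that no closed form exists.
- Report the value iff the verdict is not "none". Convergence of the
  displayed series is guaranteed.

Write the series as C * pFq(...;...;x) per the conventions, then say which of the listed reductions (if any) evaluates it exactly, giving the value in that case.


Prefactor 1/12, argument -1: 2F1 with upper {-5/3, 4} over lower {20/3}. Verdict (x = -1): Kummer's theorem (I3) applies (x = -1; c = 20/3 equals 1+a-b for upper {-5/3, 4}: listed pattern). Its exact value is 119/648.

Structural cue: t_0 being 1/12, the constant factors (C = 1/12) combine into one prefactor.
Term ratio: r(k) = (-1) * (k-5/3) (k+4) / [(k+20/3) (k+1)] - poly over poly, x = (-1) from leading terms; C = 1/12 at k = 0.


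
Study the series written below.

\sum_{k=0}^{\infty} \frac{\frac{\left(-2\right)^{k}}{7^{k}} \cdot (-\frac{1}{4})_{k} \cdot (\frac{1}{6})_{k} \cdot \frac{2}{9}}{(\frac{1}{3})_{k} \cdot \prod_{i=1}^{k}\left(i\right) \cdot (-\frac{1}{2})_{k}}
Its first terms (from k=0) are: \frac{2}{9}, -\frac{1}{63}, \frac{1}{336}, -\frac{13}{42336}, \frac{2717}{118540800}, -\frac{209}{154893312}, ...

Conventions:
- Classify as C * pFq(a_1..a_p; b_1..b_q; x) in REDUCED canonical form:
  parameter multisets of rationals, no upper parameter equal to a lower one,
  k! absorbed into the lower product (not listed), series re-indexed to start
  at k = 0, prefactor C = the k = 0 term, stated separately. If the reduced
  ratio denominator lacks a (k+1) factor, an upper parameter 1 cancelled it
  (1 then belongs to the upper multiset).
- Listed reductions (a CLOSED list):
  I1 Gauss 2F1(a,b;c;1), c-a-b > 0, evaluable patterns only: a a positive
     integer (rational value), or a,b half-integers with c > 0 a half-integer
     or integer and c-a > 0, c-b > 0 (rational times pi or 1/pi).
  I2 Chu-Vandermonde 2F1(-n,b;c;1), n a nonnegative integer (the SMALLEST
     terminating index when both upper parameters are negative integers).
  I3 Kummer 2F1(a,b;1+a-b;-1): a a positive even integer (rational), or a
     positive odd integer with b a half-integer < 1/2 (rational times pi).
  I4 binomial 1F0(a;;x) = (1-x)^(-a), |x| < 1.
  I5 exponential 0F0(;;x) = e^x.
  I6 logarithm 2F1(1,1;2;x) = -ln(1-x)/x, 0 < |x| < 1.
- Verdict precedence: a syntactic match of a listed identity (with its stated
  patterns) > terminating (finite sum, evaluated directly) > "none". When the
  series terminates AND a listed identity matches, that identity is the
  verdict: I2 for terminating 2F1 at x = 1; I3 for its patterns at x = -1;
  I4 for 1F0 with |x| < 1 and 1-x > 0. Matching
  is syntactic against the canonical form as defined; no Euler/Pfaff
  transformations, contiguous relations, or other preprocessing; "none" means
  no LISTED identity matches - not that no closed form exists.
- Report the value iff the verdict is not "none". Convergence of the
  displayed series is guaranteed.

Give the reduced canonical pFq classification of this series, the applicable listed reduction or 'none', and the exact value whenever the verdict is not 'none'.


At argument -\frac{2}{7}: a 2F2 with upper {-\frac{1}{4}, \frac{1}{6}}, lower {-\frac{1}{2}, \frac{1}{3}}, scaled by C = \frac{2}{9}. Verdict: none - at argument -\frac{2}{7} the multisets {-\frac{1}{4}, \frac{1}{6}} ; {-\frac{1}{2}, \frac{1}{3}} match no listed identity.

The tell: t_0 = \frac{2}{9} here, and the two geometric factors (prefactor 2/9) combine into one argument.
Adjacent-term ratio: r(k) = -\frac{2}{7} * (k-\frac{1}{4}) (k+\frac{1}{6}) / [(k-\frac{1}{2}) (k+\frac{1}{3}) (k+1)] - rational in k. x = -\frac{2}{7}; t_0 = \frac{2}{9}; negate the roots.


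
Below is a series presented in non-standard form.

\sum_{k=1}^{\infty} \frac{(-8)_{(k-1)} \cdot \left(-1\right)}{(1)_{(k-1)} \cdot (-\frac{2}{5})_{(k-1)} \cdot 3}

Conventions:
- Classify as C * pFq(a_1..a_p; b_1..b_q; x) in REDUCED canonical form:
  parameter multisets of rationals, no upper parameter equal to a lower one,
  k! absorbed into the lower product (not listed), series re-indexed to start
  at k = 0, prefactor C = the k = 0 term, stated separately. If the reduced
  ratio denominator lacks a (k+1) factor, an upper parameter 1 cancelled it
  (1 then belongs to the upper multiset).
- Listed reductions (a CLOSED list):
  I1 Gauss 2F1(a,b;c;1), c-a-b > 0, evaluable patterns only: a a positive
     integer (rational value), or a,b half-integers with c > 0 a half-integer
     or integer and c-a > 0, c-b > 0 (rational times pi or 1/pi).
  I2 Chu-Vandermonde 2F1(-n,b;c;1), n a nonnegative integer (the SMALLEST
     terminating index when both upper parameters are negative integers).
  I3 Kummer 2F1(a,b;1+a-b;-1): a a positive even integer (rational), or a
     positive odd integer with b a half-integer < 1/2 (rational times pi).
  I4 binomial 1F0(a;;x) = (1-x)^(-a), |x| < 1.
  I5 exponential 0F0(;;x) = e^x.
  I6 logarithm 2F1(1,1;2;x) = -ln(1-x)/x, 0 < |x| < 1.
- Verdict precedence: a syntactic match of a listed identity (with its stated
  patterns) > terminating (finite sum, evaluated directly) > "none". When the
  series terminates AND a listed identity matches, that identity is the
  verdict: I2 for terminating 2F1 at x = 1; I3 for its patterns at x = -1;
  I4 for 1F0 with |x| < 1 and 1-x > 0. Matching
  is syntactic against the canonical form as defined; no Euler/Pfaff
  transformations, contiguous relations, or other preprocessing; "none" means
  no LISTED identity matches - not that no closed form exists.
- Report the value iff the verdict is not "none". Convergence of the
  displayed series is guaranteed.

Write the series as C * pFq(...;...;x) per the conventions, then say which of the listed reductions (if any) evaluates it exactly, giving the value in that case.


x = 1 here; the reduced form reads 1F1, upper {-8}, lower {-\frac{2}{5}}, C = -\frac{1}{3}. Verdict: terminating - the sum ends at index 8 because -8 is a negative integer; exact evaluation follows. Its exact value is \frac{203708383}{102301056}.

Structural cue: with t_0 = -\frac{1}{3}, the constant factors (C = -1/3, x = 1) combine into one prefactor.
Term ratio: r(k) = 1 * (k-8) / [(k-\frac{2}{5}) (k+1)] ; factor over Q: parameters, x = 1, and C = -\frac{1}{3}.


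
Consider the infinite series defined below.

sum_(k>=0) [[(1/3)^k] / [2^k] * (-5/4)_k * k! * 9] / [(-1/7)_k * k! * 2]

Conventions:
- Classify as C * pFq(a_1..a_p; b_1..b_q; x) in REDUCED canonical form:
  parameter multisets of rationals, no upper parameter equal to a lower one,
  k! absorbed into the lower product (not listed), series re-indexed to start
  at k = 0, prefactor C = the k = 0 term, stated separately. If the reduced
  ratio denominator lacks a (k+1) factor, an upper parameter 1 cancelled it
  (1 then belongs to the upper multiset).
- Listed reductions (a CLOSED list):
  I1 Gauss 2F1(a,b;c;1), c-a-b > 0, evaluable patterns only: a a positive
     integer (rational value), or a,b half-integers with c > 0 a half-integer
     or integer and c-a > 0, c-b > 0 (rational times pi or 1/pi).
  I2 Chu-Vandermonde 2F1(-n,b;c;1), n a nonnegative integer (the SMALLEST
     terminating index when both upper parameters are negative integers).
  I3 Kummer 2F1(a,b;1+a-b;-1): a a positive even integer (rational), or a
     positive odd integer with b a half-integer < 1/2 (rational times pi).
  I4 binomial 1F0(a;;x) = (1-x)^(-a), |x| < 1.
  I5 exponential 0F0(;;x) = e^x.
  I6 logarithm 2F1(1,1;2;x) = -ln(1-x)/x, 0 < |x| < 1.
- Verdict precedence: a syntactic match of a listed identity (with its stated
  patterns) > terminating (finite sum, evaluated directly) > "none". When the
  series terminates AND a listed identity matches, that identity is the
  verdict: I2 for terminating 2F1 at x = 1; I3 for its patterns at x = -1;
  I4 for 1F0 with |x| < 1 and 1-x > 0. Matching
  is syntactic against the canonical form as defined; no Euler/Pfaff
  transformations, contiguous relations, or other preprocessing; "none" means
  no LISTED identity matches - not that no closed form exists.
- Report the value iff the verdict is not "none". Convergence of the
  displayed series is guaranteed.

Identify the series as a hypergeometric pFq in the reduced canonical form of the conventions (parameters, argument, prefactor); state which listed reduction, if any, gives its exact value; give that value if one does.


Prefactor 9/2, argument 1/6: 2F1 with upper {-5/4, 1} over lower {-1/7}. Verdict: none. Every listed pattern misses the 2F1 form at 1/6, upper {-5/4, 1}.

The tell: with t_0 = 9/2, the constant factors (C = 9/2) combine into one prefactor.
Consecutive-term ratio: r(k) = (1/6) * (k-5/4) (k+1) / [(k-1/7) (k+1)] ; factor over Q: parameters, x = (1/6), and C = 9/2.


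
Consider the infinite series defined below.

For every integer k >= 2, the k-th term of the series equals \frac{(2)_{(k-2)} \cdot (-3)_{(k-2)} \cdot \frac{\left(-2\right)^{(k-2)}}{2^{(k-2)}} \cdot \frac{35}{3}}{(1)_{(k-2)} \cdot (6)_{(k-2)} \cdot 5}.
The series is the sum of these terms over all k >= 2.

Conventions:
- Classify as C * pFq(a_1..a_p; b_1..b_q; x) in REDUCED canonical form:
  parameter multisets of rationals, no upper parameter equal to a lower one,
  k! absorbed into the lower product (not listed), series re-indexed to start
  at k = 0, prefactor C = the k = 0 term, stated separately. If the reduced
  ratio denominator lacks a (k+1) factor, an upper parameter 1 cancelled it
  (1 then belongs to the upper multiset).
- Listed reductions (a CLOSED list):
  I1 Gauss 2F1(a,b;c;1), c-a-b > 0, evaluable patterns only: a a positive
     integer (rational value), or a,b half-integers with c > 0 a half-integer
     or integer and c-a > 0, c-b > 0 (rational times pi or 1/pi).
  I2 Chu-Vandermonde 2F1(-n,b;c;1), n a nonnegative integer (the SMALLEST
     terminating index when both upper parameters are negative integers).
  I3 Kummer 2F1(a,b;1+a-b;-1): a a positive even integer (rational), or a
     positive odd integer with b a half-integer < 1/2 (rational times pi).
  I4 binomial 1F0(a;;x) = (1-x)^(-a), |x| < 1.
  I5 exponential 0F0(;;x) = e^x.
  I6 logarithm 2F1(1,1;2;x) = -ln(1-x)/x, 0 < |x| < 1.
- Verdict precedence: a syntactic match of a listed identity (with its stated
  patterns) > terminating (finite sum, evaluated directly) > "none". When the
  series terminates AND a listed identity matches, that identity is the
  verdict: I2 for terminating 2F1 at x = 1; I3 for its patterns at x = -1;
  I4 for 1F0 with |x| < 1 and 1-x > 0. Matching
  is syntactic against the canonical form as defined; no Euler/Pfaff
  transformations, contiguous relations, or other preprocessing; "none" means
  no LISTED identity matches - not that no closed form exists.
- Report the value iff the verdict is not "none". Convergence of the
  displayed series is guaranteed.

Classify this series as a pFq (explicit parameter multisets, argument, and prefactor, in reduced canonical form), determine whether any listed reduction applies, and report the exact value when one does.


The tell: t_0 being \frac{7}{3}, the two k-th powers (prefactor 7/3) combine into one argument.
Adjacent-term ratio: r(k) = -1 * (k-3) (k+2) / [(k+6) (k+1)] - rational in k, leading ratio -1; with t_0 = \frac{7}{3}, classification follows.

x = -1 here; the reduced form reads 2F1, upper {-3, 2}, lower {6}, C = \frac{7}{3}. Verdict: Kummer's theorem (I3) fires (x = -1; c = 6 equals 1+a-b for upper {-3, 2}: listed pattern). Value: \frac{35}{6}.


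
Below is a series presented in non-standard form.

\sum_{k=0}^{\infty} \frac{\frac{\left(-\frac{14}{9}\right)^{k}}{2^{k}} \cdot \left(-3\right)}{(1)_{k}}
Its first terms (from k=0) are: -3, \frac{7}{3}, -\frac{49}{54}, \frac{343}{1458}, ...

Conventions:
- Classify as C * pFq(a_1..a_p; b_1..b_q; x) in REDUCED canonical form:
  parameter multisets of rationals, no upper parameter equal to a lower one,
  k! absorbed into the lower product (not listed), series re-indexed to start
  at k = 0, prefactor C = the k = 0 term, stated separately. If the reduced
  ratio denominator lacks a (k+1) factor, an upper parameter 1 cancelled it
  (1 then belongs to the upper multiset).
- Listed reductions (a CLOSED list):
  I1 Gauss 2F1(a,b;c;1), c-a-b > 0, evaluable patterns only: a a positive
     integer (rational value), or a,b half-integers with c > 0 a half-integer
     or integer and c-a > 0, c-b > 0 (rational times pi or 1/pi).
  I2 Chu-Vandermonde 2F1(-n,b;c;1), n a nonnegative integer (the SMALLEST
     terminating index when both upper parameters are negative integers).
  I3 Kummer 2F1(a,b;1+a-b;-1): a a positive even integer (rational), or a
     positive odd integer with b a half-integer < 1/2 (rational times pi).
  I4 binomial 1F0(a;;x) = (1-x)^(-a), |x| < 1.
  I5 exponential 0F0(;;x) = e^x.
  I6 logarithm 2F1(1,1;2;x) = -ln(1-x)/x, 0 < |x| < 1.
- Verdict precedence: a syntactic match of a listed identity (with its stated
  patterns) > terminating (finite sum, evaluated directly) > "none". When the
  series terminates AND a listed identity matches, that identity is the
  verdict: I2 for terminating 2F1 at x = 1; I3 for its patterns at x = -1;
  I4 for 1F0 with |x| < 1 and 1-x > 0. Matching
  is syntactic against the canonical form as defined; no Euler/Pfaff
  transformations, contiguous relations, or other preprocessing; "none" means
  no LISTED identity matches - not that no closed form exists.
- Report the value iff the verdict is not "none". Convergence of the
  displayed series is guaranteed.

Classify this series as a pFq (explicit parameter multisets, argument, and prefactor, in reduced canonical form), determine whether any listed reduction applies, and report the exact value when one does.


This is -3 * 0F0(-; -; -\frac{7}{9}) in reduced canonical form. Verdict: exponential (I5) fires (the 0F0 exponential series at x = -\frac{7}{9}). Sum: \left(-3\right) \cdot e^{-\frac{7}{9}}.

Structural cue: t_0 = -3 here, and the two k-th powers (prefactor -3) combine into one argument.
Consecutive-term ratio: r(k) = -\frac{7}{9} * 1 / [(k+1)] ; factor over Q: parameters, x = -\frac{7}{9}, and C = -3.


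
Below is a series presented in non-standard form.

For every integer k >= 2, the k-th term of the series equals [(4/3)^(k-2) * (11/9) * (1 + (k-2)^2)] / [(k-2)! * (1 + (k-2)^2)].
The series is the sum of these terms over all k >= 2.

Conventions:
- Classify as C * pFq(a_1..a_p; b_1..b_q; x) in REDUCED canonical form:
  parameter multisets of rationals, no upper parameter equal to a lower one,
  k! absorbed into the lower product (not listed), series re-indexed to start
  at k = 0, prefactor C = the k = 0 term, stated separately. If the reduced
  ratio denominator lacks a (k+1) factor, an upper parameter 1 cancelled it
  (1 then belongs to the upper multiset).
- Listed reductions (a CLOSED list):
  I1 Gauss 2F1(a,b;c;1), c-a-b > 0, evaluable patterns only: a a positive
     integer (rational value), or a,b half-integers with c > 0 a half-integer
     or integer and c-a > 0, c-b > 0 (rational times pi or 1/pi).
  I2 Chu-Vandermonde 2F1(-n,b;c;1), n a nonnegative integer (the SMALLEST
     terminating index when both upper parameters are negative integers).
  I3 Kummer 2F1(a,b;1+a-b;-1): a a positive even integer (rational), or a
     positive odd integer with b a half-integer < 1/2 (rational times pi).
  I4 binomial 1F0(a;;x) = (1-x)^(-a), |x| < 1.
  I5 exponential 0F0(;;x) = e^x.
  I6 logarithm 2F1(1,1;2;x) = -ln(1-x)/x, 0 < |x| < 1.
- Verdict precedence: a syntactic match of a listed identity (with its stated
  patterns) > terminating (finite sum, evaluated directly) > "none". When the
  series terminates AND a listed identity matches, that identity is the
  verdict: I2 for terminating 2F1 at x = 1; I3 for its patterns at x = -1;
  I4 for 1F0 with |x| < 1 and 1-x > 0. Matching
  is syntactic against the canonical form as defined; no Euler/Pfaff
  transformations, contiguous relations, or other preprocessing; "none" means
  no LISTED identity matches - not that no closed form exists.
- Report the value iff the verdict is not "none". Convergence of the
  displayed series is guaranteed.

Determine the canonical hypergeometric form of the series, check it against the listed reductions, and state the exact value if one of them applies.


The series (x = 4/3) is 0F0: upper {-}, lower {-}, prefactor 11/9. Verdict: the I5 exponential reduction matches (the 0F0 exponential series at x = 4/3). Its exact value is (11/9) * e^(4/3).

First insight: x = (4/3) and striking the common factor k^2 + 1 reduces the term (C = 11/9, x = 4/3).
Term ratio: r(k) = (4/3) * 1 / [(k+1)] - rational in k. x = (4/3); t_0 = 11/9; negate the roots.


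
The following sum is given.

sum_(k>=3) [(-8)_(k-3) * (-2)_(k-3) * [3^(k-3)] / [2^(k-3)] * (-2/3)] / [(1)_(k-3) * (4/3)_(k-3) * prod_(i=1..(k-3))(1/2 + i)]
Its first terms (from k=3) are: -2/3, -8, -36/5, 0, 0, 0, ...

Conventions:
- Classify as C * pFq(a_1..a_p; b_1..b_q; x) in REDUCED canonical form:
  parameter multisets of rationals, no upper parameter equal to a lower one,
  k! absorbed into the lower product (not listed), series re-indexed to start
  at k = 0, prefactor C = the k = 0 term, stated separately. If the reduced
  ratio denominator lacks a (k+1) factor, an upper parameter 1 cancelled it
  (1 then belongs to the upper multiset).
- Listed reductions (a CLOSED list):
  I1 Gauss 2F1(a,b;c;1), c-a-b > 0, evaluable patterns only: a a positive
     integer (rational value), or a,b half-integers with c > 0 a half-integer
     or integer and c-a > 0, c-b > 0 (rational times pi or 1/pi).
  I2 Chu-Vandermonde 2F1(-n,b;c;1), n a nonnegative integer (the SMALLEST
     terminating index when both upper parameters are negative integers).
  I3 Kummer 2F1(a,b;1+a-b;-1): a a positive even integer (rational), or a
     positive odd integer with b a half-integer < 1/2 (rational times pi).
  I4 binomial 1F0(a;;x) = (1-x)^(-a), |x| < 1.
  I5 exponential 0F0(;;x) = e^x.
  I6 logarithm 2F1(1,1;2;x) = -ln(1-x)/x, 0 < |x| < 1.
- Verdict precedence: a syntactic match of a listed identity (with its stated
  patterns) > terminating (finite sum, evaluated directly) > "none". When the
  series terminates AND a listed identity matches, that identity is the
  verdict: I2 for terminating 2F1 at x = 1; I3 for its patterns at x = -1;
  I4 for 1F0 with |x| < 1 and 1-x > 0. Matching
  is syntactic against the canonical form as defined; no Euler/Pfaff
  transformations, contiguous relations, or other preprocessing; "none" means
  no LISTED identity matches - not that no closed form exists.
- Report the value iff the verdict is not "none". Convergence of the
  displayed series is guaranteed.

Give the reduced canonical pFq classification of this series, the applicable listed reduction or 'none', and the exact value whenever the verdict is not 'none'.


Reduced: x = 3/2, 2F2, upper = {-8, -2}, lower = {4/3, 3/2}, C = -2/3. Verdict: terminating - upper -2 stops the sum at k = 2; the 3 terms are added exactly. Exact value: -238/15.

The tell: x = (3/2) and (1)_k (C = -2/3) is k! itself.
Adjacent-term ratio: r(k) = (3/2) * (k-8) (k-2) / [(k+4/3) (k+3/2) (k+1)] - poly over poly, x = (3/2) from leading terms; C = -2/3 at k = 0.


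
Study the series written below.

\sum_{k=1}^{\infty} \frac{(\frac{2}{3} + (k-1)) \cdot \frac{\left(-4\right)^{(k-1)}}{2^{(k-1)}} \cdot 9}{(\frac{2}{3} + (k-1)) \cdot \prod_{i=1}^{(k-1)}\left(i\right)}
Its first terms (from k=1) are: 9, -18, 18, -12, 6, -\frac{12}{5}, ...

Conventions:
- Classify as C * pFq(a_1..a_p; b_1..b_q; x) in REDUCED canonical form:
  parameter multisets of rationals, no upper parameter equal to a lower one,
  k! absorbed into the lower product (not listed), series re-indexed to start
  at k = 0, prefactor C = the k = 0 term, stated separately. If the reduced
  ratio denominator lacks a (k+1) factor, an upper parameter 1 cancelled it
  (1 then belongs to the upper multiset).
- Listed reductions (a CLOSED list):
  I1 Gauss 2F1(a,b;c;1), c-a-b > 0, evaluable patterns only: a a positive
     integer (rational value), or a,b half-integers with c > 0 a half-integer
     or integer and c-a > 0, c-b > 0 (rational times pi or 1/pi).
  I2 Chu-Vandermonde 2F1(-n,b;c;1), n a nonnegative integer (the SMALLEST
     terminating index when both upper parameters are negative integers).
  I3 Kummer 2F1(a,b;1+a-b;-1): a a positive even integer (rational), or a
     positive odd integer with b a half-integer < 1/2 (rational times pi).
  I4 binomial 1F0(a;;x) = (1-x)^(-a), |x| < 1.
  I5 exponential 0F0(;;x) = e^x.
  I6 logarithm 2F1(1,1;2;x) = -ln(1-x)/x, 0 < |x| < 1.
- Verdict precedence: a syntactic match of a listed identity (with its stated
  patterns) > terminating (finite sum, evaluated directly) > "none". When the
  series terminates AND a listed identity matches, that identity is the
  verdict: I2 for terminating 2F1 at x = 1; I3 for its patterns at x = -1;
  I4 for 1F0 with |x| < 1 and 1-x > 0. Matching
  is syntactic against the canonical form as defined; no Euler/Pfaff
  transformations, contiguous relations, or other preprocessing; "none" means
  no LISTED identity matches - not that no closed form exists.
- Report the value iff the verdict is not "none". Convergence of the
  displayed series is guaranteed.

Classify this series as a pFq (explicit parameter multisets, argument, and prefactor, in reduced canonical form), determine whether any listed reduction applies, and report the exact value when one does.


At argument -2: a 0F0 with upper {-}, lower {-}, scaled by C = 9. Verdict: this is the I5 exponential reduction (the 0F0 exponential series at x = -2). Exact value: 9 \cdot e^{-2}.

The tell: x = -2 and the product of the first k integers (C = 9) is k!.
Ratio: r(k) = -2 * 1 / [(k+1)] - rational in k. x = -2; t_0 = 9; negate the roots.


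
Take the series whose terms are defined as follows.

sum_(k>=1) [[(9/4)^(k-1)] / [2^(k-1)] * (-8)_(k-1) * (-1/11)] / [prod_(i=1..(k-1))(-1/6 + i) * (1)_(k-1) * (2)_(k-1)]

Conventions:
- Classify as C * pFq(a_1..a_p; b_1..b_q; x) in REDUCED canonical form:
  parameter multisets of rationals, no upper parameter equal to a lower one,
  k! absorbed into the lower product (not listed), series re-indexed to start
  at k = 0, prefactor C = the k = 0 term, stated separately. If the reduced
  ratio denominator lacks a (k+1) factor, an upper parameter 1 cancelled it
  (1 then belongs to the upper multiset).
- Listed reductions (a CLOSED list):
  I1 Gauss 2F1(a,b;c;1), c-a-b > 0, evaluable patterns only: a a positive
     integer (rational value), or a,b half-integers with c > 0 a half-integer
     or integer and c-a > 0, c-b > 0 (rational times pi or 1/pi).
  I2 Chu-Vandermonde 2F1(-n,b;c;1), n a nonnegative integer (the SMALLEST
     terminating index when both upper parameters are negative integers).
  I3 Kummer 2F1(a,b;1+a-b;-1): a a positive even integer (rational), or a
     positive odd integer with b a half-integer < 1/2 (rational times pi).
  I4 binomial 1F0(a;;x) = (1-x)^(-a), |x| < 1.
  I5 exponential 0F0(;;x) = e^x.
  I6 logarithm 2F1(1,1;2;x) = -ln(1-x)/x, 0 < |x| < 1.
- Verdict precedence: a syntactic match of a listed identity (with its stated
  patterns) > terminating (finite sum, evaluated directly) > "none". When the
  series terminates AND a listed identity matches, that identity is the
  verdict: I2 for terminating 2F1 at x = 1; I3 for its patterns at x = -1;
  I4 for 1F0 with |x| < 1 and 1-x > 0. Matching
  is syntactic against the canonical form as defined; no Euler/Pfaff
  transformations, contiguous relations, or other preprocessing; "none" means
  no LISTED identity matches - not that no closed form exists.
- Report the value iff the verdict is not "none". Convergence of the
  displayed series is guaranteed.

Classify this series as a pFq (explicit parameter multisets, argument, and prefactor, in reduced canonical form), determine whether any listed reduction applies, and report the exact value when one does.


First insight: t_0 being -1/11, (1)_k (C = -1/11) is k! itself.
Step ratio: r(k) = (9/8) * (k-8) / [(k+5/6) (k+2) (k+1)] - poly over poly, x = (9/8) from leading terms; C = -1/11 at k = 0.

With C = -1/11: the canonical form is 1F2(-8; 5/6, 2; 9/8). Verdict: terminating - the sum ends at index 8 because -8 is a negative integer; exact evaluation follows. Sum: 15399680571607595279/135843178125197312000.
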